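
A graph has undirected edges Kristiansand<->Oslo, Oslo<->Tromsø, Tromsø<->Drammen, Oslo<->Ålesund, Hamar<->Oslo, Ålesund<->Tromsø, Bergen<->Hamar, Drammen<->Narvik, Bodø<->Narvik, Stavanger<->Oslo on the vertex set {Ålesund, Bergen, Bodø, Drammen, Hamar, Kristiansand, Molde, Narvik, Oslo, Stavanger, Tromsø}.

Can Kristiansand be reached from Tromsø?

Yes

Explore from Tromsø.
Distance 1: reach Ålesund, Drammen, Oslo.
Distance 2: reach Hamar, Kristiansand, Narvik, Stavanger.
Found Kristiansand.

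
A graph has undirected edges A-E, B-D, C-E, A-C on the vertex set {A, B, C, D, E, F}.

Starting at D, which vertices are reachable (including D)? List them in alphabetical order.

Start at D.
Its neighbours: B.
Nothing further is reachable.

B, D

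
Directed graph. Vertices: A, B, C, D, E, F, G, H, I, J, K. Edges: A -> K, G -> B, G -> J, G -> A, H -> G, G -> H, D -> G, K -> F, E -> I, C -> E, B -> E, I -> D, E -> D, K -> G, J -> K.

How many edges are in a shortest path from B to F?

Distance 0: B.
Distance 1: E.
Distance 2: D, I.
Distance 3: G.
Distance 4: A, H, J.
Distance 5: K.
Distance 6: F — contains F.

6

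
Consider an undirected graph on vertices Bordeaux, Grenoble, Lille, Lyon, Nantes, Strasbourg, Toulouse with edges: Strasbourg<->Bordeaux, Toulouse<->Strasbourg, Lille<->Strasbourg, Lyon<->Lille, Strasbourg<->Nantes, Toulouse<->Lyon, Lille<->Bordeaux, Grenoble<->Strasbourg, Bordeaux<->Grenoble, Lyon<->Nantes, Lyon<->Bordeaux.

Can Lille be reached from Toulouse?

Explore from Toulouse.
Distance 1: reach Lyon, Strasbourg.
Distance 2: reach Bordeaux, Grenoble, Lille, Nantes.
Found Lille.

Yes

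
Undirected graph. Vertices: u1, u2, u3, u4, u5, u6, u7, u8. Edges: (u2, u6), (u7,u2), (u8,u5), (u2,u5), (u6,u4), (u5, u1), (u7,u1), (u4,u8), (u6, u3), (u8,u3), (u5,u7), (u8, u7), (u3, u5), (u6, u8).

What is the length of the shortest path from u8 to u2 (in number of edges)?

Distance 0: u8.
Distance 1: u3, u4, u5, u6, u7.
Distance 2: u1, u2 — contains u2.

2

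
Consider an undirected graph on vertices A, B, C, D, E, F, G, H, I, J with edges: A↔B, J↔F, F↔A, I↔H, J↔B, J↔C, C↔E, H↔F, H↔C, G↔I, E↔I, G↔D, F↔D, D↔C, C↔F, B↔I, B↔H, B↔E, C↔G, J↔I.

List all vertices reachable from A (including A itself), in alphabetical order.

A, B, C, D, E, F, G, H, I, J

Start at A.
Its neighbours: B, F.
Then their neighbours: C, D, E, H, I, J.
Then next layer: G.
Every vertex is now reached.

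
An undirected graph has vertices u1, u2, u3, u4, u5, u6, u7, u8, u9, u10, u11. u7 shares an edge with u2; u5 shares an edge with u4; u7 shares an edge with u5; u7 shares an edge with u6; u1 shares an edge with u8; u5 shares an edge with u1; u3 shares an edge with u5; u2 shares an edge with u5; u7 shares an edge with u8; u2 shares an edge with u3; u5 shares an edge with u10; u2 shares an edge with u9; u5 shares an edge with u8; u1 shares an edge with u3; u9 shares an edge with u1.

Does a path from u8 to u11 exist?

Explore from u8.
Distance 1: reach u1, u5, u7.
Distance 2: reach u2, u3, u4, u6, u9, u10.
The search is exhausted without reaching u11; it lies in a different component.

No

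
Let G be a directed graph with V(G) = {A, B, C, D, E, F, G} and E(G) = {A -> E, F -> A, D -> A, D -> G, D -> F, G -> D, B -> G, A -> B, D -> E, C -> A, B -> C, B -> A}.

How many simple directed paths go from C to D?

1

C→A→B→G→D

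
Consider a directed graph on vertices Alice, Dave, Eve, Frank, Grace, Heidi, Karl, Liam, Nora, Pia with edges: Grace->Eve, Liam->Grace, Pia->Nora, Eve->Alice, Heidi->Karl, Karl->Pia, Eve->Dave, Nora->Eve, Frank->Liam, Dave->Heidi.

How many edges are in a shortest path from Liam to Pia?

Distance 0: Liam.
Distance 1: Grace.
Distance 2: Eve.
Distance 3: Alice, Dave.
Distance 4: Heidi.
Distance 5: Karl.
Distance 6: Pia — contains Pia.

6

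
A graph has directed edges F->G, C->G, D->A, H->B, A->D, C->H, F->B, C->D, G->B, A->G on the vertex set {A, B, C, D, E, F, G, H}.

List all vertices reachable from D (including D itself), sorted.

Start at D.
Its neighbours: A.
Then their neighbours: G.
Then next layer: B.
Nothing further is reachable.

A, B, D, G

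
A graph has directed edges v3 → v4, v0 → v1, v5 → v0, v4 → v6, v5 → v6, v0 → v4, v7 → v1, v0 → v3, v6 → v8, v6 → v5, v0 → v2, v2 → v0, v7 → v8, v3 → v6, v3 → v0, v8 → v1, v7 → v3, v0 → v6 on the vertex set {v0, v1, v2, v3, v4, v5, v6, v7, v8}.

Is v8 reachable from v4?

Explore from v4.
Distance 1: reach v6.
Distance 2: reach v5, v8.
Found v8.

Yes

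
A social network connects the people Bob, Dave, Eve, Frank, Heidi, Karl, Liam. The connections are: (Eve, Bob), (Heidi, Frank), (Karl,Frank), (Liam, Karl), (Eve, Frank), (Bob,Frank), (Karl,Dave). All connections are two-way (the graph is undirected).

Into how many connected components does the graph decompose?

From Bob: component {Bob, Dave, Eve, Frank, Heidi, Karl, Liam}.
That's 1 component.

1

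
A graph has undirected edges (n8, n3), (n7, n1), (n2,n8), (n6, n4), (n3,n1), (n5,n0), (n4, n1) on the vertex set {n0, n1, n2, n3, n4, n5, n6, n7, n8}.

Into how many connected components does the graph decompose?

2

From n0: component {n0, n5}.
From n1: component {n1, n2, n3, n4, n6, n7, n8}.
That's 2 components.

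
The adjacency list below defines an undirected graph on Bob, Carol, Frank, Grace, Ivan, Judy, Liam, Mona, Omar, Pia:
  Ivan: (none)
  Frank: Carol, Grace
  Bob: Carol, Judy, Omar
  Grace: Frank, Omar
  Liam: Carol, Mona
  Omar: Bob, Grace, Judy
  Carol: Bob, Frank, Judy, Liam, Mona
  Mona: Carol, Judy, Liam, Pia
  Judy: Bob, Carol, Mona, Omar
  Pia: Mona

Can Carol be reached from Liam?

Explore from Liam.
Distance 1: reach Carol, Mona.
Found Carol.

Yes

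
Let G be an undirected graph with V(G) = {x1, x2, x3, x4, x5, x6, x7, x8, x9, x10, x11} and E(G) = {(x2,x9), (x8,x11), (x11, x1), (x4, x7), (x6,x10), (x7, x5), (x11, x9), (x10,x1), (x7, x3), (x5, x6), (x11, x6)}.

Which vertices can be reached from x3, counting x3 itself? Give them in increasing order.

Start at x3.
Its neighbours: x7.
Then their neighbours: x4, x5.
Then next layer: x6.
Then next layer: x10, x11.
Then next layer: x1, x8, x9.
Then next layer: x2.
Every vertex is now reached.

x1, x2, x3, x4, x5, x6, x7, x8, x9, x10, x11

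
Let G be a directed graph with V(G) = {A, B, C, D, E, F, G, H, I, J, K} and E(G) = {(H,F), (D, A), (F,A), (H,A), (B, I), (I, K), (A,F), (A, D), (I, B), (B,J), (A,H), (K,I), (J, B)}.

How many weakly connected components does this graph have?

From A: component {A, D, F, H}.
From B: component {B, I, J, K}.
From C: component {C}.
From E: component {E}.
From G: component {G}.
That's 5 components.

5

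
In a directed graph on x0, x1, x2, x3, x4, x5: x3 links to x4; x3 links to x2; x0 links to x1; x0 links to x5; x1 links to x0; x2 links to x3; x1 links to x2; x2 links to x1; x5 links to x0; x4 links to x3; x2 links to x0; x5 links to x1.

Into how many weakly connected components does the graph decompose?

From x0: component {x0, x1, x2, x3, x4, x5}.
That's 1 component.

1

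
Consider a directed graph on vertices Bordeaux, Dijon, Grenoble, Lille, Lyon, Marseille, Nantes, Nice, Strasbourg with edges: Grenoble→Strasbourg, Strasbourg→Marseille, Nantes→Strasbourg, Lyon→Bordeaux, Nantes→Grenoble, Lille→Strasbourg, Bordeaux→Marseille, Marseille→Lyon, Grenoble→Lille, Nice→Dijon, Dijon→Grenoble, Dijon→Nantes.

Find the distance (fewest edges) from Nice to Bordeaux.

Distance 0: Nice.
Distance 1: Dijon.
Distance 2: Grenoble, Nantes.
Distance 3: Lille, Strasbourg.
Distance 4: Marseille.
Distance 5: Lyon.
Distance 6: Bordeaux — contains Bordeaux.

6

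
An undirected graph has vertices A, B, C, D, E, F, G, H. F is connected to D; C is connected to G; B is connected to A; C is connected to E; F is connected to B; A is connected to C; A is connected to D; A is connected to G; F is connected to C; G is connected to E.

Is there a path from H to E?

No

H has no edges, so nothing is reachable from it.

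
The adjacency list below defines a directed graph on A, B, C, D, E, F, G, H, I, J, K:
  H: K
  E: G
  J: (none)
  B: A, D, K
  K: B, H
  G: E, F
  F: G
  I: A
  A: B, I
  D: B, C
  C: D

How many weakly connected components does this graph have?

From A: component {A, B, C, D, H, I, K}.
From E: component {E, F, G}.
From J: component {J}.
That's 3 components.

3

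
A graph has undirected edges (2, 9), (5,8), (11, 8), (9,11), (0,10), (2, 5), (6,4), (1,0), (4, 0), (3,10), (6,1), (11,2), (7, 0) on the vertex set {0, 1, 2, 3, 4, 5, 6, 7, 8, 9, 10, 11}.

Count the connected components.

From 0: component {0, 1, 3, 4, 6, 7, 10}.
From 2: component {2, 5, 8, 9, 11}.
That's 2 components.

2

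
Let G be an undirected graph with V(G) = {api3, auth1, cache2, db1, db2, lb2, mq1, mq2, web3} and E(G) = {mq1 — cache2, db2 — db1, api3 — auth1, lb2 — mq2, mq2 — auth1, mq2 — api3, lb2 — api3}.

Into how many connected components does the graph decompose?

From api3: component {api3, auth1, lb2, mq2}.
From cache2: component {cache2, mq1}.
From db1: component {db1, db2}.
From web3: component {web3}.
That's 4 components.

4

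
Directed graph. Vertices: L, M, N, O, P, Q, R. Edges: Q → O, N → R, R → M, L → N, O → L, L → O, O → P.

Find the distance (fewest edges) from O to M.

Distance 0: O.
Distance 1: L, P.
Distance 2: N.
Distance 3: R.
Distance 4: M — contains M.

4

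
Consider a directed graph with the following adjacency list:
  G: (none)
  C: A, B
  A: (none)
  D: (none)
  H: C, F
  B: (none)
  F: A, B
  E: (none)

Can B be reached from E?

No

E has no outgoing edges, so nothing is reachable from it.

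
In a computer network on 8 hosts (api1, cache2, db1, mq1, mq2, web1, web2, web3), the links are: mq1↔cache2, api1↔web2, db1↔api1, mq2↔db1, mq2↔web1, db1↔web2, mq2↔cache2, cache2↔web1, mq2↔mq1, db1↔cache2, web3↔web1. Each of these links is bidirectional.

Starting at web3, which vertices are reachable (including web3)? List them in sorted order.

api1, cache2, db1, mq1, mq2, web1, web2, web3

Start at web3.
Its neighbours: web1.
Then their neighbours: cache2, mq2.
Then next layer: db1, mq1.
Then next layer: api1, web2.
Every vertex is now reached.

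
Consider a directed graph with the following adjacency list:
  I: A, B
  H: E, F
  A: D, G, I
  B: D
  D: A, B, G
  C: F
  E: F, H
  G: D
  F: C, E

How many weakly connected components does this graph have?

From A: component {A, B, D, G, I}.
From C: component {C, E, F, H}.
That's 2 components.

2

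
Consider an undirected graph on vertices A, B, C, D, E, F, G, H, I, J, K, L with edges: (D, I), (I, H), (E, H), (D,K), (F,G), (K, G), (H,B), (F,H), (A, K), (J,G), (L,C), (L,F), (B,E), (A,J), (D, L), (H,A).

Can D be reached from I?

Yes

Explore from I.
Distance 1: reach D, H.
Found D.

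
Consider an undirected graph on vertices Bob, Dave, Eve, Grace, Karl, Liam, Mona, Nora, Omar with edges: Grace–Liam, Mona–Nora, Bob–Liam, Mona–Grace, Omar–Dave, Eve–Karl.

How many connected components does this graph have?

From Bob: component {Bob, Grace, Liam, Mona, Nora}.
From Dave: component {Dave, Omar}.
From Eve: component {Eve, Karl}.
That's 3 components.

3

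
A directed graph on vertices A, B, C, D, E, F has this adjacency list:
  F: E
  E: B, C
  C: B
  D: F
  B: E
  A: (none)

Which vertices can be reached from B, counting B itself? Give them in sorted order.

B, C, E

Start at B.
Its neighbours: E.
Then their neighbours: C.
Nothing further is reachable.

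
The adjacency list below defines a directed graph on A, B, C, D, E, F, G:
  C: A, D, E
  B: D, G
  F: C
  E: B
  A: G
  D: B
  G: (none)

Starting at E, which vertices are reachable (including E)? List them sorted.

Start at E.
Its neighbours: B.
Then their neighbours: D, G.
Nothing further is reachable.

B, D, E, G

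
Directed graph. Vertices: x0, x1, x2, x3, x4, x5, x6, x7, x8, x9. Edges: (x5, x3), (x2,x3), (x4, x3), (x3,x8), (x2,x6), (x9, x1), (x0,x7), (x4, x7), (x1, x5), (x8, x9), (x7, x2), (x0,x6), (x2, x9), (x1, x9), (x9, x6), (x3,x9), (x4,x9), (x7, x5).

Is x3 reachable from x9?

Explore from x9.
Distance 1: reach x1, x6.
Distance 2: reach x5.
Distance 3: reach x3.
Found x3.

Yes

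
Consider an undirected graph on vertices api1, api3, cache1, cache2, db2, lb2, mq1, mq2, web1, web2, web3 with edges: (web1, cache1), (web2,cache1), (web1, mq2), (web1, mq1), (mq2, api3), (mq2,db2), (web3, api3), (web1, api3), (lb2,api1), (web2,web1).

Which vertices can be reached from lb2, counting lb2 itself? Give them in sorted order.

api1, lb2

Start at lb2.
Its neighbours: api1.
Nothing further is reachable.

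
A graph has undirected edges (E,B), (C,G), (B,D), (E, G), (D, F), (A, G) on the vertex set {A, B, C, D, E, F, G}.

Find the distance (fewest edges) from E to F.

Distance 0: E.
Distance 1: B, G.
Distance 2: A, C, D.
Distance 3: F — contains F.

3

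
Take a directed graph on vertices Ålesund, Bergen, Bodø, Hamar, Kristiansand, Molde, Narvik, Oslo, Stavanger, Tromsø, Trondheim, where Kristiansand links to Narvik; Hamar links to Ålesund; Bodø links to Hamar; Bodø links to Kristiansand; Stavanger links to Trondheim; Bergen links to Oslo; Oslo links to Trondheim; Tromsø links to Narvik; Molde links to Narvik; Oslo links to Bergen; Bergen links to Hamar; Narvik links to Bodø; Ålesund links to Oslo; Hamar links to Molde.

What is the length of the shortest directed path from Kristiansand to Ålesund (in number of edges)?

4

Distance 0: Kristiansand.
Distance 1: Narvik.
Distance 2: Bodø.
Distance 3: Hamar.
Distance 4: Ålesund, Molde — contains Ålesund.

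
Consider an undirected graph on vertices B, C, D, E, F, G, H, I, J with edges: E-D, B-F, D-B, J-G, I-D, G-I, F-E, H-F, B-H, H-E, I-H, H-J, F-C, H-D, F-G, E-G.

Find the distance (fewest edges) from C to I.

Distance 0: C.
Distance 1: F.
Distance 2: B, E, G, H.
Distance 3: D, I, J — contains I.

3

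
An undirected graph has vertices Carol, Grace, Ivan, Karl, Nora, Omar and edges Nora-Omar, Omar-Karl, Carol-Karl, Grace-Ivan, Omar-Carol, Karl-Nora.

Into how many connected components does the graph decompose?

From Carol: component {Carol, Karl, Nora, Omar}.
From Grace: component {Grace, Ivan}.
That's 2 components.

2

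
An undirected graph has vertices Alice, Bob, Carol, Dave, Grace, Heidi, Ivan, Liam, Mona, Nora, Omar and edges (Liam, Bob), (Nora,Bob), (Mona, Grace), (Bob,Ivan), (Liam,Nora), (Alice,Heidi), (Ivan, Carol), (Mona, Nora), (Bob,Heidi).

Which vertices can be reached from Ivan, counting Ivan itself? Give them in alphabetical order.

Alice, Bob, Carol, Grace, Heidi, Ivan, Liam, Mona, Nora

Start at Ivan.
Its neighbours: Bob, Carol.
Then their neighbours: Heidi, Liam, Nora.
Then next layer: Alice, Mona.
Then next layer: Grace.
Nothing further is reachable.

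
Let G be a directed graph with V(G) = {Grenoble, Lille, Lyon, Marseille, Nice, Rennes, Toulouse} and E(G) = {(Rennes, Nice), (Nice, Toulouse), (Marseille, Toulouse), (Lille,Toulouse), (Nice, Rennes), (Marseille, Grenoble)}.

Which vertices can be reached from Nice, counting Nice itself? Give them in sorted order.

Start at Nice.
Its neighbours: Rennes, Toulouse.
Nothing further is reachable.

Nice, Rennes, Toulouse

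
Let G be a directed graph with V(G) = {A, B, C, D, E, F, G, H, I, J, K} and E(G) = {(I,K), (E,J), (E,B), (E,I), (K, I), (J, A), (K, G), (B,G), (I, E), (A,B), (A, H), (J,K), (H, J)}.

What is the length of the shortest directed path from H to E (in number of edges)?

4

Distance 0: H.
Distance 1: J.
Distance 2: A, K.
Distance 3: B, G, I.
Distance 4: E — contains E.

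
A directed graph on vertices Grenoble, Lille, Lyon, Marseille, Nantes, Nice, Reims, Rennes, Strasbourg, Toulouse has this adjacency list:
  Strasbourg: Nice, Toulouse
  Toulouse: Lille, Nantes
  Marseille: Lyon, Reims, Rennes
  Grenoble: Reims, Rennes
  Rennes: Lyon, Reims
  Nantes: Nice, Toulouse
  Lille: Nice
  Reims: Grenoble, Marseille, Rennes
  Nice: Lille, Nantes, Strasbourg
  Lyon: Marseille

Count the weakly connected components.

From Grenoble: component {Grenoble, Lyon, Marseille, Reims, Rennes}.
From Lille: component {Lille, Nantes, Nice, Strasbourg, Toulouse}.
That's 2 components.

2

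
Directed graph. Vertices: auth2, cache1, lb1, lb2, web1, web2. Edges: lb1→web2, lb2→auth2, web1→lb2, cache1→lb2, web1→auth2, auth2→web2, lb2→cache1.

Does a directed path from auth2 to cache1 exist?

Explore from auth2.
Distance 1: reach web2.
The search from auth2 is exhausted; no directed path reaches cache1.

No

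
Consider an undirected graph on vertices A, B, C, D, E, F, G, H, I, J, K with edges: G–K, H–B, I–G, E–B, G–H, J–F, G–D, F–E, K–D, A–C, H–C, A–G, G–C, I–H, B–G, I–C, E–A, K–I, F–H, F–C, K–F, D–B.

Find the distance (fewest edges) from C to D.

Distance 0: C.
Distance 1: A, F, G, H, I.
Distance 2: B, D, E, J, K — contains D.

2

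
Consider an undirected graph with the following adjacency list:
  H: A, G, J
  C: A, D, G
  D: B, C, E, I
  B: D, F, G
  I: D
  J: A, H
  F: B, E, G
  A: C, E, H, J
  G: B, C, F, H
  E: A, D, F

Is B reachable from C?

Explore from C.
Distance 1: reach A, D, G.
Distance 2: reach B, E, F, H, I, J.
Found B.

Yes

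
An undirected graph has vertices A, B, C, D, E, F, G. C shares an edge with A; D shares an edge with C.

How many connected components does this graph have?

From A: component {A, C, D}.
From B: component {B}.
From E: component {E}.
From F: component {F}.
From G: component {G}.
That's 5 components.

5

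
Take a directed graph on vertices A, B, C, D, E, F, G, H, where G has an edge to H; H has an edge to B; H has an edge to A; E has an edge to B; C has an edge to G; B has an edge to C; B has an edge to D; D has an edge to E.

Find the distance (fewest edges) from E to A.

Distance 0: E.
Distance 1: B.
Distance 2: C, D.
Distance 3: G.
Distance 4: H.
Distance 5: A — contains A.

5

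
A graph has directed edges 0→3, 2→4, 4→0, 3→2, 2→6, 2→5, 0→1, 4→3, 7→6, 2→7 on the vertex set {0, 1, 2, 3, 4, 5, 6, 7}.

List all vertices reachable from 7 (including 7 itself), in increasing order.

Start at 7.
Its neighbours: 6.
Nothing further is reachable.

6, 7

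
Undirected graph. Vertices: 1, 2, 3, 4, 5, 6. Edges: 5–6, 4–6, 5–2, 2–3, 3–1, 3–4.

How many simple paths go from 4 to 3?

4–3
4–6–5–2–3

2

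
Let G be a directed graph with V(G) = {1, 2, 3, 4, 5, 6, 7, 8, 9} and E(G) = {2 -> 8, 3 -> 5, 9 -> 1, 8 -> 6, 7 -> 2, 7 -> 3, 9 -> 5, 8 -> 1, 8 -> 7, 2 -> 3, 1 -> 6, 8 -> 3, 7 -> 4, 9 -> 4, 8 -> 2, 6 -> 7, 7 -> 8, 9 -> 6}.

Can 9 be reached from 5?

5 has no outgoing edges, so nothing is reachable from it.

No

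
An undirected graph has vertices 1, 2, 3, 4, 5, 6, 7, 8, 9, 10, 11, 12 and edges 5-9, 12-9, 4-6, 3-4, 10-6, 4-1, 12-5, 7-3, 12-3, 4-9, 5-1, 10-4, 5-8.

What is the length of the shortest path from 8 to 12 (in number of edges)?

Distance 0: 8.
Distance 1: 5.
Distance 2: 1, 9, 12 — contains 12.

2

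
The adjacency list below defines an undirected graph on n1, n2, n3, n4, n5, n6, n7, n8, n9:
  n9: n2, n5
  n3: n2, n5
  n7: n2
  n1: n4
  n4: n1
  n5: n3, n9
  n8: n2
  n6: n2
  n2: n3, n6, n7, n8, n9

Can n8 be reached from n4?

No

Explore from n4.
Distance 1: reach n1.
The search is exhausted without reaching n8; it lies in a different component.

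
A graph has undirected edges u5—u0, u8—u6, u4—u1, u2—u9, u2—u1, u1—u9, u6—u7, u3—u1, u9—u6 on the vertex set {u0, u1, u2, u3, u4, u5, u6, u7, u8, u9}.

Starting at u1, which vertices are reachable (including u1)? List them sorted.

u1, u2, u3, u4, u6, u7, u8, u9

Start at u1.
Its neighbours: u2, u3, u4, u9.
Then their neighbours: u6.
Then next layer: u7, u8.
Nothing further is reachable.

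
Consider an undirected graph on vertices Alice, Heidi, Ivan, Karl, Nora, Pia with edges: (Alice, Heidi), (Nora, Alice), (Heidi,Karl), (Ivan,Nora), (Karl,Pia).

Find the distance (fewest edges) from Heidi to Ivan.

3

Distance 0: Heidi.
Distance 1: Alice, Karl.
Distance 2: Nora, Pia.
Distance 3: Ivan — contains Ivan.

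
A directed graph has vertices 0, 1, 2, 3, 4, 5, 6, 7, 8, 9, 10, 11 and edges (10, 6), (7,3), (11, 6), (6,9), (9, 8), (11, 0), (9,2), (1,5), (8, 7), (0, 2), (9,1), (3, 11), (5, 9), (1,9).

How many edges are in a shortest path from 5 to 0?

Distance 0: 5.
Distance 1: 9.
Distance 2: 1, 2, 8.
Distance 3: 7.
Distance 4: 3.
Distance 5: 11.
Distance 6: 0, 6 — contains 0.

6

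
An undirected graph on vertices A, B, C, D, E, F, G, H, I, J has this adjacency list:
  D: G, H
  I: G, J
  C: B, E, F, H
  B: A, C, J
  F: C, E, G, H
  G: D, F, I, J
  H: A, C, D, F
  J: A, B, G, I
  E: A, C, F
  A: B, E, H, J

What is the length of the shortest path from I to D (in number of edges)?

2

Distance 0: I.
Distance 1: G, J.
Distance 2: A, B, D, F — contains D.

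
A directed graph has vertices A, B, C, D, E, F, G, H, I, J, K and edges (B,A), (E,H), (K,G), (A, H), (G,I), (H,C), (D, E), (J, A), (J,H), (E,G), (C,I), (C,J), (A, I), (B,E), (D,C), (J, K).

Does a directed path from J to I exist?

Explore from J.
Distance 1: reach A, H, K.
Distance 2: reach C, G, I.
Found I.

Yes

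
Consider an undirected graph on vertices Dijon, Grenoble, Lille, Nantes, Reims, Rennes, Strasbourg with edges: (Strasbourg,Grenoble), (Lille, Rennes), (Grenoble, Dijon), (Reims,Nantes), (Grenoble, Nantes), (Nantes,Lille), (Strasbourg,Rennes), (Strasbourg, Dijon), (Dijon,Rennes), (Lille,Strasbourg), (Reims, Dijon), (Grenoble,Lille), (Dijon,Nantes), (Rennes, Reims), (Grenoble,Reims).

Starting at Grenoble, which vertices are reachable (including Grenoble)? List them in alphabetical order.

Start at Grenoble.
Its neighbours: Dijon, Lille, Nantes, Reims, Strasbourg.
Then their neighbours: Rennes.
Every vertex is now reached.

Dijon, Grenoble, Lille, Nantes, Reims, Rennes, Strasbourg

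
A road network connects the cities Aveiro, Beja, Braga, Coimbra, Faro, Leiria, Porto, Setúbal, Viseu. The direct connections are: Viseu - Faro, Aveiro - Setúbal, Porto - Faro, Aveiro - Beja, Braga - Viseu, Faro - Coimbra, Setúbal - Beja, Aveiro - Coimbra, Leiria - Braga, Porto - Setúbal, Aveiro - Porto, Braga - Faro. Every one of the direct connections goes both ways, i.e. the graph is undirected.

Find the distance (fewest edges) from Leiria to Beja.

Distance 0: Leiria.
Distance 1: Braga.
Distance 2: Faro, Viseu.
Distance 3: Coimbra, Porto.
Distance 4: Aveiro, Setúbal.
Distance 5: Beja — contains Beja.

5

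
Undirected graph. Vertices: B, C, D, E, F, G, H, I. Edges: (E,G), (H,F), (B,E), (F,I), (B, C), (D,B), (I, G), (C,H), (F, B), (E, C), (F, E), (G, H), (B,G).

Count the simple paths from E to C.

E–B–C
E–B–F–H–C
E–B–F–I–G–H–C
E–B–G–H–C
E–B–G–I–F–H–C
E–C
E–F–B–C
E–F–B–G–H–C
... and 10 more.

18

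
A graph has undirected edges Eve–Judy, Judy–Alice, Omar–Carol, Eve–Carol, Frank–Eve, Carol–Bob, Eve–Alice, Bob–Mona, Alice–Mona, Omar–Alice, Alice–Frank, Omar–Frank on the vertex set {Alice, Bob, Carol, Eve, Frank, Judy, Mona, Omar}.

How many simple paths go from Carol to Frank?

13

Carol–Bob–Mona–Alice–Eve–Frank
Carol–Bob–Mona–Alice–Frank
Carol–Bob–Mona–Alice–Judy–Eve–Frank
Carol–Bob–Mona–Alice–Omar–Frank
Carol–Eve–Alice–Frank
Carol–Eve–Alice–Omar–Frank
Carol–Eve–Frank
Carol–Eve–Judy–Alice–Frank
Carol–Eve–Judy–Alice–Omar–Frank
Carol–Omar–Alice–Eve–Frank
Carol–Omar–Alice–Frank
Carol–Omar–Alice–Judy–Eve–Frank
Carol–Omar–Frank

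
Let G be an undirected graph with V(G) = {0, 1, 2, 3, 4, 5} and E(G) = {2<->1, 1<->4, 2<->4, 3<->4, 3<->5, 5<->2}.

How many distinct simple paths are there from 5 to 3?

5–2–1–4–3
5–2–4–3
5–3

3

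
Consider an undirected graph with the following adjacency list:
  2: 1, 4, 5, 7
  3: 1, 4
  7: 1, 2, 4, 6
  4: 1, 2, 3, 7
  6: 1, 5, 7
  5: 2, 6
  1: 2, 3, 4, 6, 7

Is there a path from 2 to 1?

Yes

Explore from 2.
Distance 1: reach 1, 4, 5, 7.
Found 1.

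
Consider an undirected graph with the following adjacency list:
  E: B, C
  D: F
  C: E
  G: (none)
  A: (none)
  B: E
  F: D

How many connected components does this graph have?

4

From A: component {A}.
From B: component {B, C, E}.
From D: component {D, F}.
From G: component {G}.
That's 4 components.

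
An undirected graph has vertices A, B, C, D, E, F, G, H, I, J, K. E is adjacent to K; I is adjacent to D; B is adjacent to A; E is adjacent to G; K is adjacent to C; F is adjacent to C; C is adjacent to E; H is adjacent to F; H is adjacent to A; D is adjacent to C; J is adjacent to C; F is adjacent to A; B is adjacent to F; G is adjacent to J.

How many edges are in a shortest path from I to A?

Distance 0: I.
Distance 1: D.
Distance 2: C.
Distance 3: E, F, J, K.
Distance 4: A, B, G, H — contains A.

4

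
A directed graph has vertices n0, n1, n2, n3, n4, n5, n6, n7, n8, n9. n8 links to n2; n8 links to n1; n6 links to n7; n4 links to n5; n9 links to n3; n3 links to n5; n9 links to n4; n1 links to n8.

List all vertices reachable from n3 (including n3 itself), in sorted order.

Start at n3.
Its neighbours: n5.
Nothing further is reachable.

n3, n5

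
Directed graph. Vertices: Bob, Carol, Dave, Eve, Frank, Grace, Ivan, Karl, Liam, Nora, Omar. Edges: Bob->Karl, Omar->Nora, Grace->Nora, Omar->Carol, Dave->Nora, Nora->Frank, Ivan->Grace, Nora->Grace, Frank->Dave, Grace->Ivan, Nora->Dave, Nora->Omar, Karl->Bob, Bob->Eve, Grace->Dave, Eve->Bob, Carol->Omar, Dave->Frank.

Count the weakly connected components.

From Bob: component {Bob, Eve, Karl}.
From Carol: component {Carol, Dave, Frank, Grace, Ivan, Nora, Omar}.
From Liam: component {Liam}.
That's 3 components.

3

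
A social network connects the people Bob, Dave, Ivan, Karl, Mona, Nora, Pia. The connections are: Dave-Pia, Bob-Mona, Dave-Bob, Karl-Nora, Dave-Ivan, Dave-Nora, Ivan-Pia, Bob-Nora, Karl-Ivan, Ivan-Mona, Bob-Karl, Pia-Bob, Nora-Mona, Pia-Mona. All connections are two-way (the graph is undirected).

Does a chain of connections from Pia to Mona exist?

Yes

Explore from Pia.
Distance 1: reach Bob, Dave, Ivan, Mona.
Found Mona.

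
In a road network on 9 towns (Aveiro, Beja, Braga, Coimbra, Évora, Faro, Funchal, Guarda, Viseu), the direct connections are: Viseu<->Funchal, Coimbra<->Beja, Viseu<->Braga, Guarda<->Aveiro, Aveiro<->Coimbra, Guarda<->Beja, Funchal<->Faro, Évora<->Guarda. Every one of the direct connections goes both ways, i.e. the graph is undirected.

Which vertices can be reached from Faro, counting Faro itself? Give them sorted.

Braga, Faro, Funchal, Viseu

Start at Faro.
Its neighbours: Funchal.
Then their neighbours: Viseu.
Then next layer: Braga.
Nothing further is reachable.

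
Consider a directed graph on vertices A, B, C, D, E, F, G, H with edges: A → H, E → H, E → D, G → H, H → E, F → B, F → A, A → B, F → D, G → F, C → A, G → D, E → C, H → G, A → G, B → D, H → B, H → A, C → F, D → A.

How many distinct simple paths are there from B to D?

1

B→D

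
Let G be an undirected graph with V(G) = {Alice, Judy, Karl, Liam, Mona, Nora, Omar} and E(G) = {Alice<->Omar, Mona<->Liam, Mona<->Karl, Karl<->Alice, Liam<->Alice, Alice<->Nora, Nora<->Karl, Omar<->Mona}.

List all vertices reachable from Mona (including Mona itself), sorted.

Alice, Karl, Liam, Mona, Nora, Omar

Start at Mona.
Its neighbours: Karl, Liam, Omar.
Then their neighbours: Alice, Nora.
Nothing further is reachable.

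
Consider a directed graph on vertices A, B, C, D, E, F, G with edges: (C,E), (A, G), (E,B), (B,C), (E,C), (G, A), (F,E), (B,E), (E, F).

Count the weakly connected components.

3

From A: component {A, G}.
From B: component {B, C, E, F}.
From D: component {D}.
That's 3 components.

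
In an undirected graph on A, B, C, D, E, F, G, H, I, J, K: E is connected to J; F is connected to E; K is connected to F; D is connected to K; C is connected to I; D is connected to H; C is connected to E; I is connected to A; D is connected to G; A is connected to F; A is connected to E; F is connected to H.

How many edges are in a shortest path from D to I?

Distance 0: D.
Distance 1: G, H, K.
Distance 2: F.
Distance 3: A, E.
Distance 4: C, I, J — contains I.

4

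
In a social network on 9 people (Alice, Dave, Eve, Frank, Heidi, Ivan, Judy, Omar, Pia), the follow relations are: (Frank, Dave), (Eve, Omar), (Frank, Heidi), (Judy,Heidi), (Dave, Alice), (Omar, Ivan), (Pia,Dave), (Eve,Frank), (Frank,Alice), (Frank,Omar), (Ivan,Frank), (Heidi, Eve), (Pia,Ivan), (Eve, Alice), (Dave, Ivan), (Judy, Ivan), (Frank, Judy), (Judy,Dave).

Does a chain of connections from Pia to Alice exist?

Explore from Pia.
Distance 1: reach Dave, Ivan.
Distance 2: reach Alice, Frank.
Found Alice.

Yes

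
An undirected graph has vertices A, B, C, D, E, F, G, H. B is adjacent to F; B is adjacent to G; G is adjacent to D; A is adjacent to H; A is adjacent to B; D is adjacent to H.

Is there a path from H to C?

Explore from H.
Distance 1: reach A, D.
Distance 2: reach B, G.
Distance 3: reach F.
The search is exhausted without reaching C; it lies in a different component.

No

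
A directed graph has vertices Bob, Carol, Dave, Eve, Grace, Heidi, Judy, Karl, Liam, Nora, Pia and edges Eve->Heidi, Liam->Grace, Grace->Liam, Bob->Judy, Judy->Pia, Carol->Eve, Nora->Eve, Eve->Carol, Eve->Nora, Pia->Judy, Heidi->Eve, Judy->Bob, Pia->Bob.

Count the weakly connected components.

5

From Bob: component {Bob, Judy, Pia}.
From Carol: component {Carol, Eve, Heidi, Nora}.
From Dave: component {Dave}.
From Grace: component {Grace, Liam}.
From Karl: component {Karl}.
That's 5 components.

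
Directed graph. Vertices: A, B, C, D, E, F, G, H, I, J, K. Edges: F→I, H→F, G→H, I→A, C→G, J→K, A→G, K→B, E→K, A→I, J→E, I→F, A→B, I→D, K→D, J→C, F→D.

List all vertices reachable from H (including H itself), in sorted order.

A, B, D, F, G, H, I

Start at H.
Its neighbours: F.
Then their neighbours: D, I.
Then next layer: A.
Then next layer: B, G.
Nothing further is reachable.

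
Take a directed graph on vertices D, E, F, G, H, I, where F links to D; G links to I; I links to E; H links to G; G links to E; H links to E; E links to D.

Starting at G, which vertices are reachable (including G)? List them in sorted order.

D, E, G, I

Start at G.
Its neighbours: E, I.
Then their neighbours: D.
Nothing further is reachable.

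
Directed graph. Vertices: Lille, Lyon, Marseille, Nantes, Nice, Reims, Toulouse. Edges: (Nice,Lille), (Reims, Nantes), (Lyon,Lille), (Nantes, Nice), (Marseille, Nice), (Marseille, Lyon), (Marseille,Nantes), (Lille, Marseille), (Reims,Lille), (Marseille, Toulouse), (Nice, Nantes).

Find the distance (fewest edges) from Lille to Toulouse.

2

Distance 0: Lille.
Distance 1: Marseille.
Distance 2: Lyon, Nantes, Nice, Toulouse — contains Toulouse.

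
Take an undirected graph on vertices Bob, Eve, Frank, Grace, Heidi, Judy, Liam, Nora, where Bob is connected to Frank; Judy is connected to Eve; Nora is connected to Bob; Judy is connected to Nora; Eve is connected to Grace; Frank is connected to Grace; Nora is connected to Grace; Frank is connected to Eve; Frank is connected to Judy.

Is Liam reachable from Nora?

No

Explore from Nora.
Distance 1: reach Bob, Grace, Judy.
Distance 2: reach Eve, Frank.
The search is exhausted without reaching Liam; it lies in a different component.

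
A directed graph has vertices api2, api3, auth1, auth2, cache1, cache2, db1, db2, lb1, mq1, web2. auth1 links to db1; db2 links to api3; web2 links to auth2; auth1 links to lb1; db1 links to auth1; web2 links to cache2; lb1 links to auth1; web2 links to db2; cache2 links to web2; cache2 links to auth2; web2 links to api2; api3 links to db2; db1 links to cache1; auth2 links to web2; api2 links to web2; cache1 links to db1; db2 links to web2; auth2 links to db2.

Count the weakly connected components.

3

From api2: component {api2, api3, auth2, cache2, db2, web2}.
From auth1: component {auth1, cache1, db1, lb1}.
From mq1: component {mq1}.
That's 3 components.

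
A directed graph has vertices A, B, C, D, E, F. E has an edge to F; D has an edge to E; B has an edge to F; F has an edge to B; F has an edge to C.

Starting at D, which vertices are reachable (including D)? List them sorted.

B, C, D, E, F

Start at D.
Its neighbours: E.
Then their neighbours: F.
Then next layer: B, C.
Nothing further is reachable.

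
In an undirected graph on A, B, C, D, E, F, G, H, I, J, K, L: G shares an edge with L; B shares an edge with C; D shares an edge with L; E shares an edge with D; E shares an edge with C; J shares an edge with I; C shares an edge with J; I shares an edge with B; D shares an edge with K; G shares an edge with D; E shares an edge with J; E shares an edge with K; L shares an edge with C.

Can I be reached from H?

H has no edges, so nothing is reachable from it.

No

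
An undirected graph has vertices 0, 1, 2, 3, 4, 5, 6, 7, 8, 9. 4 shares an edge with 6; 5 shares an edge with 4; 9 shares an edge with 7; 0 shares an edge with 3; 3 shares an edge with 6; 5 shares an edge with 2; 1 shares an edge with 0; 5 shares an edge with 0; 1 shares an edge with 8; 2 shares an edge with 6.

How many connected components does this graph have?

2

From 0: component {0, 1, 2, 3, 4, 5, 6, 8}.
From 7: component {7, 9}.
That's 2 components.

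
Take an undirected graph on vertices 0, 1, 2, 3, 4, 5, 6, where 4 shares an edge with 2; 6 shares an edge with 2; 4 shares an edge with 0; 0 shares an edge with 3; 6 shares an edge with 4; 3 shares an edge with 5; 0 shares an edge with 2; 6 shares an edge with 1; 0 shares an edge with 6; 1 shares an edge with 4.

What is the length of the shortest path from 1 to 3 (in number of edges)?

3

Distance 0: 1.
Distance 1: 4, 6.
Distance 2: 0, 2.
Distance 3: 3 — contains 3.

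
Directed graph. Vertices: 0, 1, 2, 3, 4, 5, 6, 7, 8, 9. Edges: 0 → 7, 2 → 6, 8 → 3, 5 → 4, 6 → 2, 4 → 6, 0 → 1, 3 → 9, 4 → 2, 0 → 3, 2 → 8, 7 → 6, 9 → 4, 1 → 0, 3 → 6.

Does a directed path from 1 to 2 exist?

Yes

Explore from 1.
Distance 1: reach 0.
Distance 2: reach 3, 7.
Distance 3: reach 6, 9.
Distance 4: reach 2, 4.
Found 2.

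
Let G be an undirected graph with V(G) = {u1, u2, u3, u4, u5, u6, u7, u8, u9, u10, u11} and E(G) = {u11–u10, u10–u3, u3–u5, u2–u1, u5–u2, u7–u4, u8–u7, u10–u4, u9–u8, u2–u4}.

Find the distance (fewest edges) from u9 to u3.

5

Distance 0: u9.
Distance 1: u8.
Distance 2: u7.
Distance 3: u4.
Distance 4: u2, u10.
Distance 5: u1, u3, u5, u11 — contains u3.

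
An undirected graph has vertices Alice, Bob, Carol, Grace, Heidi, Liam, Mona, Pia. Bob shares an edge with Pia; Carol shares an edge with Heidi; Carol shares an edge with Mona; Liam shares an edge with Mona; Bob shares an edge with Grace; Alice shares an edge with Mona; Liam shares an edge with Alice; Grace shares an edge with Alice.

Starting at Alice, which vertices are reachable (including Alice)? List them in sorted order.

Alice, Bob, Carol, Grace, Heidi, Liam, Mona, Pia

Start at Alice.
Its neighbours: Grace, Liam, Mona.
Then their neighbours: Bob, Carol.
Then next layer: Heidi, Pia.
Every vertex is now reached.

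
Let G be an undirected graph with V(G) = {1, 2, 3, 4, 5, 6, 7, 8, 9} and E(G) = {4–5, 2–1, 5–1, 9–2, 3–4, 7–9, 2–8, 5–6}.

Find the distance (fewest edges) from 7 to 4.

5

Distance 0: 7.
Distance 1: 9.
Distance 2: 2.
Distance 3: 1, 8.
Distance 4: 5.
Distance 5: 4, 6 — contains 4.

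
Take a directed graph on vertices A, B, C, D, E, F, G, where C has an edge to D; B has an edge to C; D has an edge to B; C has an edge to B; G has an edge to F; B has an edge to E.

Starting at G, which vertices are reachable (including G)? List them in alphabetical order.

Start at G.
Its neighbours: F.
Nothing further is reachable.

F, G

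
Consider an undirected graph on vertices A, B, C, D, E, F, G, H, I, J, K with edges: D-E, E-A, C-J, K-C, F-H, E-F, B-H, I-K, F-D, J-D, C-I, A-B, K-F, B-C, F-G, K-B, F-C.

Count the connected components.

From A: component {A, B, C, D, E, F, G, H, I, J, K}.
That's 1 component.

1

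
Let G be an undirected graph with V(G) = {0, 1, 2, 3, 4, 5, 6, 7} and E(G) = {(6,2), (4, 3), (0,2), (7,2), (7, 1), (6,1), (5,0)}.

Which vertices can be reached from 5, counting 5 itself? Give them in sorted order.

Start at 5.
Its neighbours: 0.
Then their neighbours: 2.
Then next layer: 6, 7.
Then next layer: 1.
Nothing further is reachable.

0, 1, 2, 5, 6, 7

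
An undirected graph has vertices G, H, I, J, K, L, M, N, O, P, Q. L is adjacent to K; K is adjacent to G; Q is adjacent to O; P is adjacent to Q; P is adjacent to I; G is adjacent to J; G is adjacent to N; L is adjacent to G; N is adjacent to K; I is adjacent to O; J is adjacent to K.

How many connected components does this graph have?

4

From G: component {G, J, K, L, N}.
From H: component {H}.
From I: component {I, O, P, Q}.
From M: component {M}.
That's 4 components.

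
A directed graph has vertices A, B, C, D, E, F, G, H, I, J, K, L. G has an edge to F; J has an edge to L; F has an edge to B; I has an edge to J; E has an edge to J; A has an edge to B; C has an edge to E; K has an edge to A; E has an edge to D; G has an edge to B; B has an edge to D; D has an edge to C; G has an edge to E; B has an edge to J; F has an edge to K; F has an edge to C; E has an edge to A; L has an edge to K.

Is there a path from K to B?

Explore from K.
Distance 1: reach A.
Distance 2: reach B.
Found B.

Yes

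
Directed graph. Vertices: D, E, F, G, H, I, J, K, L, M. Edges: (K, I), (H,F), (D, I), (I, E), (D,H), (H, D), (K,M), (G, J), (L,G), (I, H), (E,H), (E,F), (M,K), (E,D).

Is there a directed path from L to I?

Explore from L.
Distance 1: reach G.
Distance 2: reach J.
The search from L is exhausted; no directed path reaches I.

No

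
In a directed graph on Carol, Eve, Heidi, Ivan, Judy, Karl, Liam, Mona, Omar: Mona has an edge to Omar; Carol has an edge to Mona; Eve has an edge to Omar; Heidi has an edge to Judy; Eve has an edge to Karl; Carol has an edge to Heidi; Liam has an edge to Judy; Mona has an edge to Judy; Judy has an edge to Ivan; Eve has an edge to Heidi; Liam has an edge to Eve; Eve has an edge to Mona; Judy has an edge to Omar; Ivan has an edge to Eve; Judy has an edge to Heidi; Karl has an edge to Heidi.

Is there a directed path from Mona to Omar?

Explore from Mona.
Distance 1: reach Judy, Omar.
Found Omar.

Yes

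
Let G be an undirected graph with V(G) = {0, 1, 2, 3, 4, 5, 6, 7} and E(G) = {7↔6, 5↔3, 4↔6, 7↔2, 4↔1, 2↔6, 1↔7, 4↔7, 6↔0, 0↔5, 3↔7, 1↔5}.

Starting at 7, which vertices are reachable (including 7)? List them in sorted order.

0, 1, 2, 3, 4, 5, 6, 7

Start at 7.
Its neighbours: 1, 2, 3, 4, 6.
Then their neighbours: 0, 5.
Every vertex is now reached.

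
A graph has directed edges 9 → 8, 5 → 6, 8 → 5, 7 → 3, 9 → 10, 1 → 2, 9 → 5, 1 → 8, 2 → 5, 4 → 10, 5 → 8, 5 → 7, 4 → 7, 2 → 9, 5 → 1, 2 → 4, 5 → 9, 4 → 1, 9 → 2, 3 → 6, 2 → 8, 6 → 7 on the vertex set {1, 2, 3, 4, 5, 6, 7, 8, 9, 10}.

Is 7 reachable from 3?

Yes

Explore from 3.
Distance 1: reach 6.
Distance 2: reach 7.
Found 7.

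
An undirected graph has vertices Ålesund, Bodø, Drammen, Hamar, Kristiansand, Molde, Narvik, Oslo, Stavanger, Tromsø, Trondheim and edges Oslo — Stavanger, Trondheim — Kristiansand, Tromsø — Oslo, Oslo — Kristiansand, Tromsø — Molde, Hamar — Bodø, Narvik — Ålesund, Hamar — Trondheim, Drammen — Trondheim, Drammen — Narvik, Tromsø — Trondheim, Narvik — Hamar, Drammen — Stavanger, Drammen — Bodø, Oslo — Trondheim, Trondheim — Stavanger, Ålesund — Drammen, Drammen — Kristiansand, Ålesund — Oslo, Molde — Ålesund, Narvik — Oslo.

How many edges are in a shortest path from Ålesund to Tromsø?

2

Distance 0: Ålesund.
Distance 1: Drammen, Molde, Narvik, Oslo.
Distance 2: Bodø, Hamar, Kristiansand, Stavanger, Tromsø, Trondheim — contains Tromsø.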